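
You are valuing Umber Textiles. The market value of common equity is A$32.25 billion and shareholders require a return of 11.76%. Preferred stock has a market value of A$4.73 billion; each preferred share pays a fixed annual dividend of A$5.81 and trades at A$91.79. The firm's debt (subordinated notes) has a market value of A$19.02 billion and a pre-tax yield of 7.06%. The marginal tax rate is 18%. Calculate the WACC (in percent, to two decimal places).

Cost of preferred: Rp = 5.81 / 91.79 = 6.3297%.
Total capital V = 32.25 + 4.73 + 19.02 = 56.
Equity: weight = 32.25/56 = 0.5759; cost = 11.76%.
Preferred: weight = 4.73/56 = 0.0845; cost = 6.3297%.
Subordinated notes: weight = 19.02/56 = 0.3396; after-tax cost = 7.06% × (1 − 18%) = 5.7892%.
WACC = 0.5759 × 11.7600% + 0.0845 × 6.3297% + 0.3396 × 5.7892% = 9.2734%.

9.27%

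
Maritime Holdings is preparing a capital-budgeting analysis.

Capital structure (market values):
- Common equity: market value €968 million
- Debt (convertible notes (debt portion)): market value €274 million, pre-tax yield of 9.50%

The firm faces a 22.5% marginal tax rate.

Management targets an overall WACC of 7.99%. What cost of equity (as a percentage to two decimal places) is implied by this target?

Total capital V = 968 + 274 = 1242.
Equity weight = 968/1242 = 0.7794.
Convertible notes (debt portion) weight = 274/1242 = 0.2206.
Debt contribution = 0.2206 × 9.5% × (1 − 22.5%) = 1.6243%.
Required equity contribution = 7.99% − 1.6243% = 6.3657%.
Re = 6.3657% / 0.7794 = 8.1676%.

8.17%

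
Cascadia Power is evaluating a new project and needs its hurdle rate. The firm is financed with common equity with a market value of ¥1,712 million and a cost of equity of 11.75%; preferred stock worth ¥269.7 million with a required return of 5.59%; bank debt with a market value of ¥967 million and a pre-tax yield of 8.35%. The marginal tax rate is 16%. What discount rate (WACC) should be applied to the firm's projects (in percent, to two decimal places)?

9.63%

Total capital V = 1712 + 269.7 + 967 = 2948.7.
Equity: weight = 1712/2948.7 = 0.5806; cost = 11.75%.
Preferred: weight = 269.7/2948.7 = 0.0915; cost = 5.59%.
Bank debt: weight = 967/2948.7 = 0.3279; after-tax cost = 8.35% × (1 − 16%) = 7.0140%.
WACC = 0.5806 × 11.7500% + 0.0915 × 5.5900% + 0.3279 × 7.0140% = 9.6335%.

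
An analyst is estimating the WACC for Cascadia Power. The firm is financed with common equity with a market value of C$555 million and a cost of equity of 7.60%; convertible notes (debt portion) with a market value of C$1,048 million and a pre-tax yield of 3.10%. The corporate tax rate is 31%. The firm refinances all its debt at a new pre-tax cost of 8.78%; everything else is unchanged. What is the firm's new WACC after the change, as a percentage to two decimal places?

After the change:
Total capital V = 555 + 1048 = 1603.
Equity: weight = 555/1603 = 0.3462; cost = 7.6%.
Convertible notes (debt portion): weight = 1048/1603 = 0.6538; after-tax cost = 8.78% × (1 − 31%) = 6.0582%.
WACC = 0.3462 × 7.6000% + 0.6538 × 6.0582% = 6.5920%.

6.59%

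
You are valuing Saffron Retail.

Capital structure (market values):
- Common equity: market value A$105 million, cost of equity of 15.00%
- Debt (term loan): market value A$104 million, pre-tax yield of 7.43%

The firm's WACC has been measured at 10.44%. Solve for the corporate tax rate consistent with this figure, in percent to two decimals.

Total capital V = 105 + 104 = 209.
Equity weight = 105/209 = 0.5024.
Term loan weight = 104/209 = 0.4976.
Equity contribution = 0.5024 × 15% = 7.5359%.
Debt contribution must be 10.44% − 7.5359% = 2.9041%.
0.4976 × 7.43% × (1 − T) = 2.9041%  ⇒  (1 − T) = 0.7855.
T = 21.4515%.

21.45%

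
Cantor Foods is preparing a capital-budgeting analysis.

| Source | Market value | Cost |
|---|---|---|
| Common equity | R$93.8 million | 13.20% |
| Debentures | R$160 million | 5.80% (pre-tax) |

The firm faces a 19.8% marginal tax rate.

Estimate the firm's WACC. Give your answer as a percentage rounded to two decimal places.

7.81%

Total capital V = 93.8 + 160 = 253.8.
Equity: weight = 93.8/253.8 = 0.3696; cost = 13.2%.
Debentures: weight = 160/253.8 = 0.6304; after-tax cost = 5.8% × (1 − 19.8%) = 4.6516%.
WACC = 0.3696 × 13.2000% + 0.6304 × 4.6516% = 7.8109%.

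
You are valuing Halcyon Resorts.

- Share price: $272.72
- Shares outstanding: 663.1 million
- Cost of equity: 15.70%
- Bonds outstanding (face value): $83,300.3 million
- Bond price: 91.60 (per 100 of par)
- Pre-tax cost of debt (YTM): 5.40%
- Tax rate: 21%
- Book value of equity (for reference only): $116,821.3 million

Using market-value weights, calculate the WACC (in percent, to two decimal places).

Market value of equity E = 272.72 × 663.1m = 180840.632m. Market value of debt D = 83300.3m × 91.6/100 = 76303.0748m.
Total capital V = 180840.632 + 76303.0748 = 257143.7068.
Equity: weight = 180840.632/257143.7068 = 0.7033; cost = 15.7%.
Bonds outstanding: weight = 76303.0748/257143.7068 = 0.2967; after-tax cost = 5.4% × (1 − 21%) = 4.2660%.
WACC = 0.7033 × 15.7000% + 0.2967 × 4.2660% = 12.3072%.

12.31%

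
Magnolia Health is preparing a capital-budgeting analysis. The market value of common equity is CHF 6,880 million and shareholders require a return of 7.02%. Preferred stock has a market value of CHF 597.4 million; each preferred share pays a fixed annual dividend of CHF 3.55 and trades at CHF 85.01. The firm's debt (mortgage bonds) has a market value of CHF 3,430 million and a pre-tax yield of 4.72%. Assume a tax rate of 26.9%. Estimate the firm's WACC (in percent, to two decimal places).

Cost of preferred: Rp = 3.55 / 85.01 = 4.1760%.
Total capital V = 6880 + 597.4 + 3430 = 10907.4.
Equity: weight = 6880/10907.4 = 0.6308; cost = 7.02%.
Preferred: weight = 597.4/10907.4 = 0.0548; cost = 4.176%.
Mortgage bonds: weight = 3430/10907.4 = 0.3145; after-tax cost = 4.72% × (1 − 26.9%) = 3.4503%.
WACC = 0.6308 × 7.0200% + 0.0548 × 4.1760% + 0.3145 × 3.4503% = 5.7417%.

5.74%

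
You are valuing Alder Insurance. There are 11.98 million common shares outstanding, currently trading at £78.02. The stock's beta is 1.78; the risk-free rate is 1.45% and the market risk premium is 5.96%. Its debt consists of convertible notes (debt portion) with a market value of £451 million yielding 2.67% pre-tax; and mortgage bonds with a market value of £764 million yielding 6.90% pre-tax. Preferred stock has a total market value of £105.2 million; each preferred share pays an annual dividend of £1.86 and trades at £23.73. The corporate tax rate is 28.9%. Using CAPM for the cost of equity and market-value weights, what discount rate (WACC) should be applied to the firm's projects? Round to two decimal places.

7.41%

Cost of equity via CAPM: Re = 1.45% + 1.78 × 5.96% = 12.0588%.
Cost of preferred: Rp = 1.86 / 23.73 = 7.8382%.
Market value of equity E = 78.02 × 11.98m = 934.6796m.
Total capital V = 934.6796 + 105.2 + 451 + 764 = 2254.8796.
Equity: weight = 934.6796/2254.8796 = 0.4145; cost = 12.0588%.
Preferred: weight = 105.2/2254.8796 = 0.0467; cost = 7.8382%.
Convertible notes (debt portion): weight = 451/2254.8796 = 0.2000; after-tax cost = 2.67% × (1 − 28.9%) = 1.8984%.
Mortgage bonds: weight = 764/2254.8796 = 0.3388; after-tax cost = 6.9% × (1 − 28.9%) = 4.9059%.
WACC = 0.4145 × 12.0588% + 0.0467 × 7.8382% + 0.2000 × 1.8984% + 0.3388 × 4.9059% = 7.4061%.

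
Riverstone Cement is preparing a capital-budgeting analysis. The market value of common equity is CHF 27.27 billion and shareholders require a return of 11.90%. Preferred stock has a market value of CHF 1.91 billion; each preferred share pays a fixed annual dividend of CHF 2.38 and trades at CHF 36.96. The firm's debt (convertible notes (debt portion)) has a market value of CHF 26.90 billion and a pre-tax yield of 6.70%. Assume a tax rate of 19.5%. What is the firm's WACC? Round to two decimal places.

8.59%

Cost of preferred: Rp = 2.38 / 36.96 = 6.4394%.
Total capital V = 27.27 + 1.91 + 26.9 = 56.08.
Equity: weight = 27.27/56.08 = 0.4863; cost = 11.9%.
Preferred: weight = 1.91/56.08 = 0.0341; cost = 6.4394%.
Convertible notes (debt portion): weight = 26.9/56.08 = 0.4797; after-tax cost = 6.7% × (1 − 19.5%) = 5.3935%.
WACC = 0.4863 × 11.9000% + 0.0341 × 6.4394% + 0.4797 × 5.3935% = 8.5930%.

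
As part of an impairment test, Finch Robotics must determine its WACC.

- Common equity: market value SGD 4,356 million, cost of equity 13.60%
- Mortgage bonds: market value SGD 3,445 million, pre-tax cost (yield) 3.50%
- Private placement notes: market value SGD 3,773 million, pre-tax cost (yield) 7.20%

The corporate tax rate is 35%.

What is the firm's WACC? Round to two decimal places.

7.32%

Total capital V = 4356 + 3445 + 3773 = 11574.
Equity: weight = 4356/11574 = 0.3764; cost = 13.6%.
Mortgage bonds: weight = 3445/11574 = 0.2976; after-tax cost = 3.5% × (1 − 35%) = 2.2750%.
Private placement notes: weight = 3773/11574 = 0.3260; after-tax cost = 7.2% × (1 − 35%) = 4.6800%.
WACC = 0.3764 × 13.6000% + 0.2976 × 2.2750% + 0.3260 × 4.6800% = 7.3213%.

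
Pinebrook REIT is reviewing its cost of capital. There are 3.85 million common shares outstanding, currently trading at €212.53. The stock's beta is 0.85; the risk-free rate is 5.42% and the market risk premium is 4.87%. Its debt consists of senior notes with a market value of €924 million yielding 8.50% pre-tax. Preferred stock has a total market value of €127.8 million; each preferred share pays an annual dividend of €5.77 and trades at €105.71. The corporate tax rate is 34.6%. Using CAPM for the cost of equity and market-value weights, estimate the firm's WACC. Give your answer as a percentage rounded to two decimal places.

Cost of equity via CAPM: Re = 5.42% + 0.85 × 4.87% = 9.5595%.
Cost of preferred: Rp = 5.77 / 105.71 = 5.4583%.
Market value of equity E = 212.53 × 3.85m = 818.2405m.
Total capital V = 818.2405 + 127.8 + 924 = 1870.0405.
Equity: weight = 818.2405/1870.0405 = 0.4376; cost = 9.5595%.
Preferred: weight = 127.8/1870.0405 = 0.0683; cost = 5.4583%.
Senior notes: weight = 924/1870.0405 = 0.4941; after-tax cost = 8.5% × (1 − 34.6%) = 5.5590%.
WACC = 0.4376 × 9.5595% + 0.0683 × 5.4583% + 0.4941 × 5.5590% = 7.3025%.

7.30%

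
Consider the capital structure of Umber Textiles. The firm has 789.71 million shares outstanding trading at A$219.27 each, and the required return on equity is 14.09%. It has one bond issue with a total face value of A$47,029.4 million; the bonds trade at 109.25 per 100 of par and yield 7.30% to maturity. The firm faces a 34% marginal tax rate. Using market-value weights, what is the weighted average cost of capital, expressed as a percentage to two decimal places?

11.97%

Market value of equity E = 219.27 × 789.71m = 173159.7117m. Market value of debt D = 47029.4m × 109.25/100 = 51379.6195m.
Total capital V = 173159.7117 + 51379.6195 = 224539.3312.
Equity: weight = 173159.7117/224539.3312 = 0.7712; cost = 14.09%.
Bonds outstanding: weight = 51379.6195/224539.3312 = 0.2288; after-tax cost = 7.3% × (1 − 34%) = 4.8180%.
WACC = 0.7712 × 14.0900% + 0.2288 × 4.8180% = 11.9684%.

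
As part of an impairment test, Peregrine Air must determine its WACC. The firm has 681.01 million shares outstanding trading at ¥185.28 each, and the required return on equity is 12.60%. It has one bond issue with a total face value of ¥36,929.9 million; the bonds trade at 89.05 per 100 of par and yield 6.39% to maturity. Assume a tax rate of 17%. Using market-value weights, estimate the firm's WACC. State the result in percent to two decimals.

Market value of equity E = 185.28 × 681.01m = 126177.5328m. Market value of debt D = 36929.9m × 89.05/100 = 32886.07595m.
Total capital V = 126177.5328 + 32886.07595 = 159063.60875.
Equity: weight = 126177.5328/159063.60875 = 0.7933; cost = 12.6%.
Bonds outstanding: weight = 32886.07595/159063.60875 = 0.2067; after-tax cost = 6.39% × (1 − 17%) = 5.3037%.
WACC = 0.7933 × 12.6000% + 0.2067 × 5.3037% = 11.0915%.

11.09%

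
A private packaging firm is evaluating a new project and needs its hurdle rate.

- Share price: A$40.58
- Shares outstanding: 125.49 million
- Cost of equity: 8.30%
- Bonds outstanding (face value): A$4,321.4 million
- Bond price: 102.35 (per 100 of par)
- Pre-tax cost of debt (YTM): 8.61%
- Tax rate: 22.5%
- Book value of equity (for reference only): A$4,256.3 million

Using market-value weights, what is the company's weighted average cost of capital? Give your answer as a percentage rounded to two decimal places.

Market value of equity E = 40.58 × 125.49m = 5092.3842m. Market value of debt D = 4321.4m × 102.35/100 = 4422.9529m.
Total capital V = 5092.3842 + 4422.9529 = 9515.3371.
Equity: weight = 5092.3842/9515.3371 = 0.5352; cost = 8.3%.
Bonds outstanding: weight = 4422.9529/9515.3371 = 0.4648; after-tax cost = 8.61% × (1 − 22.5%) = 6.6727%.
WACC = 0.5352 × 8.3000% + 0.4648 × 6.6727% = 7.5436%.

7.54%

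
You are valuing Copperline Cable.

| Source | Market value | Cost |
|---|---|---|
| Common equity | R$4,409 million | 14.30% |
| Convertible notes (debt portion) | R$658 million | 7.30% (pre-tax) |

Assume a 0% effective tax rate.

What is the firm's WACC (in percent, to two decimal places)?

13.39%

Total capital V = 4409 + 658 = 5067.
Equity: weight = 4409/5067 = 0.8701; cost = 14.3%.
Convertible notes (debt portion): weight = 658/5067 = 0.1299; after-tax cost = 7.3% × (1 − 0%) = 7.3000%.
WACC = 0.8701 × 14.3000% + 0.1299 × 7.3000% = 13.3910%.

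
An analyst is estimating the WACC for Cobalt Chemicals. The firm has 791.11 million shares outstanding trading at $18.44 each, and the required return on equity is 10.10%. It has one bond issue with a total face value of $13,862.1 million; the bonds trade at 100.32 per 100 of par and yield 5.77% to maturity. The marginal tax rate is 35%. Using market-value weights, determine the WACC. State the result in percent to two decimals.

Market value of equity E = 18.44 × 791.11m = 14588.0684m. Market value of debt D = 13862.1m × 100.32/100 = 13906.45872m.
Total capital V = 14588.0684 + 13906.45872 = 28494.52712.
Equity: weight = 14588.0684/28494.52712 = 0.5120; cost = 10.1%.
Bonds outstanding: weight = 13906.45872/28494.52712 = 0.4880; after-tax cost = 5.77% × (1 − 35%) = 3.7505%.
WACC = 0.5120 × 10.1000% + 0.4880 × 3.7505% = 7.0012%.

7.00%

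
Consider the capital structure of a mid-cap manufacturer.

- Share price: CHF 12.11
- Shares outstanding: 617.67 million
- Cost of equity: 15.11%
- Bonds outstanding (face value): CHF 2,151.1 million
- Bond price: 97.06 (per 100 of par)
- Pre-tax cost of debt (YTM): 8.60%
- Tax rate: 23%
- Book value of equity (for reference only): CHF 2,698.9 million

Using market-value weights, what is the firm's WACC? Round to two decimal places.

Market value of equity E = 12.11 × 617.67m = 7479.9837m. Market value of debt D = 2151.1m × 97.06/100 = 2087.85766m.
Total capital V = 7479.9837 + 2087.85766 = 9567.84136.
Equity: weight = 7479.9837/9567.84136 = 0.7818; cost = 15.11%.
Bonds outstanding: weight = 2087.85766/9567.84136 = 0.2182; after-tax cost = 8.6% × (1 − 23%) = 6.6220%.
WACC = 0.7818 × 15.1100% + 0.2182 × 6.6220% = 13.2578%.

13.26%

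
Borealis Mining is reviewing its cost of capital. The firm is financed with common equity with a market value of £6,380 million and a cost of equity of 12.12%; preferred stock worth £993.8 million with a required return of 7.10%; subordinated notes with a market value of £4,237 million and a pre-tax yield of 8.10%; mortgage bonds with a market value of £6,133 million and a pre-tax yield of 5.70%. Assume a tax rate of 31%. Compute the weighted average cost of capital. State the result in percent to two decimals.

Total capital V = 6380 + 993.8 + 4237 + 6133 = 17743.8.
Equity: weight = 6380/17743.8 = 0.3596; cost = 12.12%.
Preferred: weight = 993.8/17743.8 = 0.0560; cost = 7.1%.
Subordinated notes: weight = 4237/17743.8 = 0.2388; after-tax cost = 8.1% × (1 − 31%) = 5.5890%.
Mortgage bonds: weight = 6133/17743.8 = 0.3456; after-tax cost = 5.7% × (1 − 31%) = 3.9330%.
WACC = 0.3596 × 12.1200% + 0.0560 × 7.1000% + 0.2388 × 5.5890% + 0.3456 × 3.9330% = 7.4495%.

7.45%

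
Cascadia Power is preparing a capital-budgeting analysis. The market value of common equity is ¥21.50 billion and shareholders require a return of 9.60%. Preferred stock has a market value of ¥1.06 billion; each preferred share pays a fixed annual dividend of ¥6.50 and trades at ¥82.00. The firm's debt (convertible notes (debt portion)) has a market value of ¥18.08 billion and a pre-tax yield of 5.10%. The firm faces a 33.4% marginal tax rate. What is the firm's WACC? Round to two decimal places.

6.80%

Cost of preferred: Rp = 6.5 / 82.0 = 7.9268%.
Total capital V = 21.5 + 1.06 + 18.08 = 40.64.
Equity: weight = 21.5/40.64 = 0.5290; cost = 9.6%.
Preferred: weight = 1.06/40.64 = 0.0261; cost = 7.9268%.
Convertible notes (debt portion): weight = 18.08/40.64 = 0.4449; after-tax cost = 5.1% × (1 − 33.4%) = 3.3966%.
WACC = 0.5290 × 9.6000% + 0.0261 × 7.9268% + 0.4449 × 3.3966% = 6.7966%.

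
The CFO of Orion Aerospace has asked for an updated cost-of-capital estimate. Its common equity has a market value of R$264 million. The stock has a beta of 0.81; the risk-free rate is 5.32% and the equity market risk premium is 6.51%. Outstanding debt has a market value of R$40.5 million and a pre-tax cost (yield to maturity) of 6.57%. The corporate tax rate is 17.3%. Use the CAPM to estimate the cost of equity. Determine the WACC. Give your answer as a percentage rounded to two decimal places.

9.91%

Cost of equity via CAPM: Re = 5.32% + 0.81 × 6.51% = 10.5931%.
Total capital V = 264 + 40.5 = 304.5.
Equity: weight = 264/304.5 = 0.8670; cost = 10.5931%.
Debt: weight = 40.5/304.5 = 0.1330; after-tax cost = 6.57% × (1 − 17.3%) = 5.4334%.
WACC = 0.8670 × 10.5931% + 0.1330 × 5.4334% = 9.9068%.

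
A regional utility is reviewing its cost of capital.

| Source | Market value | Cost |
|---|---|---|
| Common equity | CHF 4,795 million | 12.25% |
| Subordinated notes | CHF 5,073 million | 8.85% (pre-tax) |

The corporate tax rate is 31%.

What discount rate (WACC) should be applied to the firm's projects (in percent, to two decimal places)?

9.09%

Total capital V = 4795 + 5073 = 9868.
Equity: weight = 4795/9868 = 0.4859; cost = 12.25%.
Subordinated notes: weight = 5073/9868 = 0.5141; after-tax cost = 8.85% × (1 − 31%) = 6.1065%.
WACC = 0.4859 × 12.2500% + 0.5141 × 6.1065% = 9.0917%.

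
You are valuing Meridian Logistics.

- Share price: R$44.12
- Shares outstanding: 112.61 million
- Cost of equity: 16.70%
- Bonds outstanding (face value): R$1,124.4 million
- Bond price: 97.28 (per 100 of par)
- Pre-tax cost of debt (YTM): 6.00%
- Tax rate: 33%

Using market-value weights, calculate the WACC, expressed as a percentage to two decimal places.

Market value of equity E = 44.12 × 112.61m = 4968.3532m. Market value of debt D = 1124.4m × 97.28/100 = 1093.81632m.
Total capital V = 4968.3532 + 1093.81632 = 6062.16952.
Equity: weight = 4968.3532/6062.16952 = 0.8196; cost = 16.7%.
Bonds outstanding: weight = 1093.81632/6062.16952 = 0.1804; after-tax cost = 6% × (1 − 33%) = 4.0200%.
WACC = 0.8196 × 16.7000% + 0.1804 × 4.0200% = 14.4121%.

14.41%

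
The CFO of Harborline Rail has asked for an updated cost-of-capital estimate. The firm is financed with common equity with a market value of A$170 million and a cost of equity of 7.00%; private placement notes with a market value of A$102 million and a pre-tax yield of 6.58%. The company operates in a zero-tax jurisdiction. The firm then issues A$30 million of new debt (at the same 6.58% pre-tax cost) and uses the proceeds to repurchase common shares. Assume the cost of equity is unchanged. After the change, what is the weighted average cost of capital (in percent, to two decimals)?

After the change:
Total capital V = 140 + 132 = 272.
Equity: weight = 140/272 = 0.5147; cost = 7%.
Private placement notes: weight = 132/272 = 0.4853; after-tax cost = 6.58% × (1 − 0%) = 6.5800%.
WACC = 0.5147 × 7.0000% + 0.4853 × 6.5800% = 6.7962%.

6.80%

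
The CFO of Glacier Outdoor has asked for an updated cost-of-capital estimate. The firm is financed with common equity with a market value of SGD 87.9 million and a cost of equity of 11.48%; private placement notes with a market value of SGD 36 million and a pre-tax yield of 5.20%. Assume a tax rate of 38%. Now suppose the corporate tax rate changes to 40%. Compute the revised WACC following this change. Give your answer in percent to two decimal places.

9.05%

After the change:
Total capital V = 87.9 + 36 = 123.9.
Equity: weight = 87.9/123.9 = 0.7094; cost = 11.48%.
Private placement notes: weight = 36/123.9 = 0.2906; after-tax cost = 5.2% × (1 − 40%) = 3.1200%.
WACC = 0.7094 × 11.4800% + 0.2906 × 3.1200% = 9.0509%.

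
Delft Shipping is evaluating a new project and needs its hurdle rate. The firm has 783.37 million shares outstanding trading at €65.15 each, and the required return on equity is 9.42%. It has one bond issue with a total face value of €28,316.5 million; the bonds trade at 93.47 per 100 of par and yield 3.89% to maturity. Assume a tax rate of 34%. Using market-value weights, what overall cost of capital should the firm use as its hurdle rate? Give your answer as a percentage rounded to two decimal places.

7.08%

Market value of equity E = 65.15 × 783.37m = 51036.5555m. Market value of debt D = 28316.5m × 93.47/100 = 26467.43255m.
Total capital V = 51036.5555 + 26467.43255 = 77503.98805.
Equity: weight = 51036.5555/77503.98805 = 0.6585; cost = 9.42%.
Bonds outstanding: weight = 26467.43255/77503.98805 = 0.3415; after-tax cost = 3.89% × (1 − 34%) = 2.5674%.
WACC = 0.6585 × 9.4200% + 0.3415 × 2.5674% = 7.0799%.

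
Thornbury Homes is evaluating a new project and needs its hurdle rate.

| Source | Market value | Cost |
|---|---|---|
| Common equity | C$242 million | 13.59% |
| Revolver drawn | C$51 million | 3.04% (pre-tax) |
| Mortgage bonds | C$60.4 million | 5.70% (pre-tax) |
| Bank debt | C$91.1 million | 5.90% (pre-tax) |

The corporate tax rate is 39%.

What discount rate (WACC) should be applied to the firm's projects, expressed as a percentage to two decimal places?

Total capital V = 242 + 51 + 60.4 + 91.1 = 444.5.
Equity: weight = 242/444.5 = 0.5444; cost = 13.59%.
Revolver drawn: weight = 51/444.5 = 0.1147; after-tax cost = 3.04% × (1 − 39%) = 1.8544%.
Mortgage bonds: weight = 60.4/444.5 = 0.1359; after-tax cost = 5.7% × (1 − 39%) = 3.4770%.
Bank debt: weight = 91.1/444.5 = 0.2049; after-tax cost = 5.9% × (1 − 39%) = 3.5990%.
WACC = 0.5444 × 13.5900% + 0.1147 × 1.8544% + 0.1359 × 3.4770% + 0.2049 × 3.5990% = 8.8217%.

8.82%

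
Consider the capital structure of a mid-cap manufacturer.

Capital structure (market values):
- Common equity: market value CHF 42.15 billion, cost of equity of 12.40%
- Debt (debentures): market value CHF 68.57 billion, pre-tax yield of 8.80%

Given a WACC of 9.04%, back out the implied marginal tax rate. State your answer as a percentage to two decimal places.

Total capital V = 42.15 + 68.57 = 110.72.
Equity weight = 42.15/110.72 = 0.3807.
Debentures weight = 68.57/110.72 = 0.6193.
Equity contribution = 0.3807 × 12.4% = 4.7206%.
Debt contribution must be 9.04% − 4.7206% = 4.3194%.
0.6193 × 8.8% × (1 − T) = 4.3194%  ⇒  (1 − T) = 0.7926.
T = 20.7431%.

20.74%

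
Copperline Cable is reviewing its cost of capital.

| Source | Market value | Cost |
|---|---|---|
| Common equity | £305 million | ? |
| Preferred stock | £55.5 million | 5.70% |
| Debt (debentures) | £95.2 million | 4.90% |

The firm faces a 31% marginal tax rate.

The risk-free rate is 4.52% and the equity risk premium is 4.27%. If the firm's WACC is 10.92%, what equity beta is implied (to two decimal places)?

Total capital V = 305 + 55.5 + 95.2 = 455.7.
Equity weight = 305/455.7 = 0.6693.
Preferred weight = 55.5/455.7 = 0.1218.
Debentures weight = 95.2/455.7 = 0.2089.
Debt contribution = 0.2089 × 4.9% × (1 − 31%) = 0.7063%.
Preferred contribution = 0.1218 × 5.7% = 0.6942%.
Required equity contribution = 10.92% − 1.4005% = 9.5195%  ⇒  Re = 14.2230%.
CAPM: 14.2230% = 4.52% + β × 4.27%  ⇒  β = 2.2724.

2.27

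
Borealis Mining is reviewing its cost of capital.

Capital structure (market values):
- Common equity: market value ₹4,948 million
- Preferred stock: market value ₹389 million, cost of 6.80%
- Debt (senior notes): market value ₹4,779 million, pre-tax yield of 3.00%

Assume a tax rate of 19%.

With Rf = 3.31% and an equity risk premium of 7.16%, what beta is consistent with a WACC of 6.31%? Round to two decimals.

Total capital V = 4948 + 389 + 4779 = 10116.
Equity weight = 4948/10116 = 0.4891.
Preferred weight = 389/10116 = 0.0385.
Senior notes weight = 4779/10116 = 0.4724.
Debt contribution = 0.4724 × 3% × (1 − 19%) = 1.1480%.
Preferred contribution = 0.0385 × 6.8% = 0.2615%.
Required equity contribution = 6.31% − 1.4095% = 4.9005%  ⇒  Re = 10.0190%.
CAPM: 10.0190% = 3.31% + β × 7.16%  ⇒  β = 0.9370.

0.94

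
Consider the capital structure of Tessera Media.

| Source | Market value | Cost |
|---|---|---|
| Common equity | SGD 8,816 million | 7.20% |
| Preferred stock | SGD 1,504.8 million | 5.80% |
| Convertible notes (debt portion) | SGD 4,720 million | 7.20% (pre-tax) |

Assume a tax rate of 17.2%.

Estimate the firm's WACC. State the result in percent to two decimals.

6.67%

Total capital V = 8816 + 1504.8 + 4720 = 15040.8.
Equity: weight = 8816/15040.8 = 0.5861; cost = 7.2%.
Preferred: weight = 1504.8/15040.8 = 0.1000; cost = 5.8%.
Convertible notes (debt portion): weight = 4720/15040.8 = 0.3138; after-tax cost = 7.2% × (1 − 17.2%) = 5.9616%.
WACC = 0.5861 × 7.2000% + 0.1000 × 5.8000% + 0.3138 × 5.9616% = 6.6713%.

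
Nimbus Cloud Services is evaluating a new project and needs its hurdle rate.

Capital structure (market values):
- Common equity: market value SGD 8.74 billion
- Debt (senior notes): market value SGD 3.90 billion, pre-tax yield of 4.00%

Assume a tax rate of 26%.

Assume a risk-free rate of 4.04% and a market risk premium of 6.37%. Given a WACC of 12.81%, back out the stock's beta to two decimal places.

2.07

Total capital V = 8.74 + 3.9 = 12.64.
Equity weight = 8.74/12.64 = 0.6915.
Senior notes weight = 3.9/12.64 = 0.3085.
Debt contribution = 0.3085 × 4% × (1 − 26%) = 0.9133%.
Required equity contribution = 12.81% − 0.9133% = 11.8967%  ⇒  Re = 17.2053%.
CAPM: 17.2053% = 4.04% + β × 6.37%  ⇒  β = 2.0668.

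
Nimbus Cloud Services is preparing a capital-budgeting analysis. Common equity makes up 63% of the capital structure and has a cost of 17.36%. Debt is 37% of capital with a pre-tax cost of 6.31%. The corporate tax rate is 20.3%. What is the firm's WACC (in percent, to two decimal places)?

After-tax cost of debt = 6.31% × (1 − 20.3%) = 5.0291%.
WACC = 0.630 × 17.3600% + 0.370 × 5.0291% = 12.7976%.

12.80%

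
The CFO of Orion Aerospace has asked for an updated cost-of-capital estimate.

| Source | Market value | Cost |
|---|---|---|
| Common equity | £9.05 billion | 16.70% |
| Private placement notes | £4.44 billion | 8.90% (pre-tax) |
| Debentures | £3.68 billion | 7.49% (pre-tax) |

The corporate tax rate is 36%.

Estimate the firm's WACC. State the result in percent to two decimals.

11.30%

Total capital V = 9.05 + 4.44 + 3.68 = 17.17.
Equity: weight = 9.05/17.17 = 0.5271; cost = 16.7%.
Private placement notes: weight = 4.44/17.17 = 0.2586; after-tax cost = 8.9% × (1 − 36%) = 5.6960%.
Debentures: weight = 3.68/17.17 = 0.2143; after-tax cost = 7.49% × (1 − 36%) = 4.7936%.
WACC = 0.5271 × 16.7000% + 0.2586 × 5.6960% + 0.2143 × 4.7936% = 11.3026%.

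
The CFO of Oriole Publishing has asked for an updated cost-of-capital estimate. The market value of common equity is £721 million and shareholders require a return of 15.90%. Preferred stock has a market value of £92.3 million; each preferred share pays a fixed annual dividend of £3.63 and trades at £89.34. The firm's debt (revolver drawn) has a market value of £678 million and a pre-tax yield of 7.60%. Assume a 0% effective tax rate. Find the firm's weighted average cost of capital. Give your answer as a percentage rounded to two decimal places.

Cost of preferred: Rp = 3.63 / 89.34 = 4.0631%.
Total capital V = 721 + 92.3 + 678 = 1491.3.
Equity: weight = 721/1491.3 = 0.4835; cost = 15.9%.
Preferred: weight = 92.3/1491.3 = 0.0619; cost = 4.0631%.
Revolver drawn: weight = 678/1491.3 = 0.4546; after-tax cost = 7.6% × (1 − 0%) = 7.6000%.
WACC = 0.4835 × 15.9000% + 0.0619 × 4.0631% + 0.4546 × 7.6000% = 11.3939%.

11.39%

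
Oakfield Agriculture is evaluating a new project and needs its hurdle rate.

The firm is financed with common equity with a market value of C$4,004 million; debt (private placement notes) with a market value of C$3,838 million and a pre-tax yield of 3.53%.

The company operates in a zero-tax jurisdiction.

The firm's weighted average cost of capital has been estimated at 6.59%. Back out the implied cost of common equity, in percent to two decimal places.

9.52%

Total capital V = 4004 + 3838 = 7842.
Equity weight = 4004/7842 = 0.5106.
Private placement notes weight = 3838/7842 = 0.4894.
Debt contribution = 0.4894 × 3.53% × (1 − 0%) = 1.7276%.
Required equity contribution = 6.59% − 1.7276% = 4.8624%.
Re = 4.8624% / 0.5106 = 9.5231%.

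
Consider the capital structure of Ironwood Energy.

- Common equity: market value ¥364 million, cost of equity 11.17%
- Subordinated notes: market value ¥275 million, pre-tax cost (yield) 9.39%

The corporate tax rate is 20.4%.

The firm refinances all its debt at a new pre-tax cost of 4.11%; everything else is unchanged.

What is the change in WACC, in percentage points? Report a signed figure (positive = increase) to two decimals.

-1.81 pp

Current WACC:
Total capital V = 364 + 275 = 639.
Equity: weight = 364/639 = 0.5696; cost = 11.17%.
Subordinated notes: weight = 275/639 = 0.4304; after-tax cost = 9.39% × (1 − 20.4%) = 7.4744%.
WACC = 0.5696 × 11.1700% + 0.4304 × 7.4744% = 9.5796%.
After the change:
Total capital V = 364 + 275 = 639.
Equity: weight = 364/639 = 0.5696; cost = 11.17%.
Subordinated notes: weight = 275/639 = 0.4304; after-tax cost = 4.11% × (1 − 20.4%) = 3.2716%.
WACC = 0.5696 × 11.1700% + 0.4304 × 3.2716% = 7.7708%.
Change in WACC = 7.7708% − 9.5796% = -1.8088 pp.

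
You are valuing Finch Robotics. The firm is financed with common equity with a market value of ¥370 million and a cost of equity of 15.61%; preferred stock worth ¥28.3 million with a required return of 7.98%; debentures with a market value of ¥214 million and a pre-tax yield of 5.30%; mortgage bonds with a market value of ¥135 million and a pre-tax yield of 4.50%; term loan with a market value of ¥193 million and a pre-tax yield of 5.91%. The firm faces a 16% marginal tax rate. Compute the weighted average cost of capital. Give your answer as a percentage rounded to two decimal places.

8.96%

Total capital V = 370 + 28.3 + 214 + 135 + 193 = 940.3.
Equity: weight = 370/940.3 = 0.3935; cost = 15.61%.
Preferred: weight = 28.3/940.3 = 0.0301; cost = 7.98%.
Debentures: weight = 214/940.3 = 0.2276; after-tax cost = 5.3% × (1 − 16%) = 4.4520%.
Mortgage bonds: weight = 135/940.3 = 0.1436; after-tax cost = 4.5% × (1 − 16%) = 3.7800%.
Term loan: weight = 193/940.3 = 0.2053; after-tax cost = 5.91% × (1 − 16%) = 4.9644%.
WACC = 0.3935 × 15.6100% + 0.0301 × 7.9800% + 0.2276 × 4.4520% + 0.1436 × 3.7800% + 0.2053 × 4.9644% = 8.9575%.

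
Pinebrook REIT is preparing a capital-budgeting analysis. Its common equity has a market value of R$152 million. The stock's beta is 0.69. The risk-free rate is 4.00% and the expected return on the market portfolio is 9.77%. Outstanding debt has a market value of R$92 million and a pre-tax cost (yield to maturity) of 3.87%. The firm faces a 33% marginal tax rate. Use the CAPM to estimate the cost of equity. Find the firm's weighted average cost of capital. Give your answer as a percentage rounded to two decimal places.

Market risk premium = 9.77% − 4.0% = 5.77%.
Cost of equity via CAPM: Re = 4.0% + 0.69 × 5.77% = 7.9813%.
Total capital V = 152 + 92 = 244.
Equity: weight = 152/244 = 0.6230; cost = 7.9813%.
Debt: weight = 92/244 = 0.3770; after-tax cost = 3.87% × (1 − 33%) = 2.5929%.
WACC = 0.6230 × 7.9813% + 0.3770 × 2.5929% = 5.9496%.

5.95%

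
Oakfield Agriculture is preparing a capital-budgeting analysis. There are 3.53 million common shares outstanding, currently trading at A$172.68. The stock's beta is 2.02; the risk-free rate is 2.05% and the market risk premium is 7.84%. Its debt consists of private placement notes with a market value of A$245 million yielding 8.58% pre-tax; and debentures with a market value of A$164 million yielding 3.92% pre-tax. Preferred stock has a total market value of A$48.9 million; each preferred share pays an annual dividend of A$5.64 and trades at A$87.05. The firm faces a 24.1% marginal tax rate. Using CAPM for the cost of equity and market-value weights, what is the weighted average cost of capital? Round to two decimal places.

12.46%

Cost of equity via CAPM: Re = 2.05% + 2.02 × 7.84% = 17.8868%.
Cost of preferred: Rp = 5.64 / 87.05 = 6.4790%.
Market value of equity E = 172.68 × 3.53m = 609.5604m.
Total capital V = 609.5604 + 48.9 + 245 + 164 = 1067.4604.
Equity: weight = 609.5604/1067.4604 = 0.5710; cost = 17.8868%.
Preferred: weight = 48.9/1067.4604 = 0.0458; cost = 6.479%.
Private placement notes: weight = 245/1067.4604 = 0.2295; after-tax cost = 8.58% × (1 − 24.1%) = 6.5122%.
Debentures: weight = 164/1067.4604 = 0.1536; after-tax cost = 3.92% × (1 − 24.1%) = 2.9753%.
WACC = 0.5710 × 17.8868% + 0.0458 × 6.4790% + 0.2295 × 6.5122% + 0.1536 × 2.9753% = 12.4626%.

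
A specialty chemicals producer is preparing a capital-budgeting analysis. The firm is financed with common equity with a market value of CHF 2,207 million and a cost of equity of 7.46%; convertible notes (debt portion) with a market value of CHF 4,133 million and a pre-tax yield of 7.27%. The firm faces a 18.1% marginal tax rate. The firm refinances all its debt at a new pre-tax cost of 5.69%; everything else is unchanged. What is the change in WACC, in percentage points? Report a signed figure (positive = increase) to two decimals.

Current WACC:
Total capital V = 2207 + 4133 = 6340.
Equity: weight = 2207/6340 = 0.3481; cost = 7.46%.
Convertible notes (debt portion): weight = 4133/6340 = 0.6519; after-tax cost = 7.27% × (1 − 18.1%) = 5.9541%.
WACC = 0.3481 × 7.4600% + 0.6519 × 5.9541% = 6.4783%.
After the change:
Total capital V = 2207 + 4133 = 6340.
Equity: weight = 2207/6340 = 0.3481; cost = 7.46%.
Convertible notes (debt portion): weight = 4133/6340 = 0.6519; after-tax cost = 5.69% × (1 − 18.1%) = 4.6601%.
WACC = 0.3481 × 7.4600% + 0.6519 × 4.6601% = 5.6348%.
Change in WACC = 5.6348% − 6.4783% = -0.8436 pp.

-0.84 pp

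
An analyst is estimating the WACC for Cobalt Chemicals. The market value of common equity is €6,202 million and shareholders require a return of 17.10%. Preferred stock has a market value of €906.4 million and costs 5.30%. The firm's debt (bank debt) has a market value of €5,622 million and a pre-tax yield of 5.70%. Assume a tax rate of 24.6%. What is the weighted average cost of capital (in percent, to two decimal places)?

10.61%

Total capital V = 6202 + 906.4 + 5622 = 12730.4.
Equity: weight = 6202/12730.4 = 0.4872; cost = 17.1%.
Preferred: weight = 906.4/12730.4 = 0.0712; cost = 5.3%.
Bank debt: weight = 5622/12730.4 = 0.4416; after-tax cost = 5.7% × (1 − 24.6%) = 4.2978%.
WACC = 0.4872 × 17.1000% + 0.0712 × 5.3000% + 0.4416 × 4.2978% = 10.6061%.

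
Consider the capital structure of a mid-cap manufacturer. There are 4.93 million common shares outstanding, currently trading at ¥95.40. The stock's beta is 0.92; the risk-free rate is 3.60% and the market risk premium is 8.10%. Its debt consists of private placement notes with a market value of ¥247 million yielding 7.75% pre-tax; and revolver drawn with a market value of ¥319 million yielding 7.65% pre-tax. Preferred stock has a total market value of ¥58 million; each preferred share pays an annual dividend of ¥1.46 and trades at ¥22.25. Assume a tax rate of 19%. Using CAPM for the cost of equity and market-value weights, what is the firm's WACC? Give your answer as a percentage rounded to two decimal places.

8.32%

Cost of equity via CAPM: Re = 3.6% + 0.92 × 8.1% = 11.0520%.
Cost of preferred: Rp = 1.46 / 22.25 = 6.5618%.
Market value of equity E = 95.4 × 4.93m = 470.322m.
Total capital V = 470.322 + 58 + 247 + 319 = 1094.322.
Equity: weight = 470.322/1094.322 = 0.4298; cost = 11.052%.
Preferred: weight = 58/1094.322 = 0.0530; cost = 6.5618%.
Private placement notes: weight = 247/1094.322 = 0.2257; after-tax cost = 7.75% × (1 − 19%) = 6.2775%.
Revolver drawn: weight = 319/1094.322 = 0.2915; after-tax cost = 7.65% × (1 − 19%) = 6.1965%.
WACC = 0.4298 × 11.0520% + 0.0530 × 6.5618% + 0.2257 × 6.2775% + 0.2915 × 6.1965% = 8.3210%.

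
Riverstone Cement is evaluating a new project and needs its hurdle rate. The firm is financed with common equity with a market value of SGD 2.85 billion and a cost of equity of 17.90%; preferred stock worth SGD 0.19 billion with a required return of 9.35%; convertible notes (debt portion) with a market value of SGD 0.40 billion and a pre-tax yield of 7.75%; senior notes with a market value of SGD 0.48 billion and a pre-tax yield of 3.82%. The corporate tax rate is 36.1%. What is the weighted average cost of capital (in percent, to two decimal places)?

Total capital V = 2.85 + 0.19 + 0.4 + 0.48 = 3.92.
Equity: weight = 2.85/3.92 = 0.7270; cost = 17.9%.
Preferred: weight = 0.19/3.92 = 0.0485; cost = 9.35%.
Convertible notes (debt portion): weight = 0.4/3.92 = 0.1020; after-tax cost = 7.75% × (1 − 36.1%) = 4.9523%.
Senior notes: weight = 0.48/3.92 = 0.1224; after-tax cost = 3.82% × (1 − 36.1%) = 2.4410%.
WACC = 0.7270 × 17.9000% + 0.0485 × 9.3500% + 0.1020 × 4.9523% + 0.1224 × 2.4410% = 14.2714%.

14.27%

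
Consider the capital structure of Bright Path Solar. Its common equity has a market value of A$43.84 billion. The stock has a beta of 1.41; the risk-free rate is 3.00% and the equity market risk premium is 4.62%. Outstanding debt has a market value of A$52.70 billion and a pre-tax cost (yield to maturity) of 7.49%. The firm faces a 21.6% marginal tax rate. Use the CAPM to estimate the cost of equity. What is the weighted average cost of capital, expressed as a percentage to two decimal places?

Cost of equity via CAPM: Re = 3.0% + 1.41 × 4.62% = 9.5142%.
Total capital V = 43.84 + 52.7 = 96.54.
Equity: weight = 43.84/96.54 = 0.4541; cost = 9.5142%.
Debt: weight = 52.7/96.54 = 0.5459; after-tax cost = 7.49% × (1 − 21.6%) = 5.8722%.
WACC = 0.4541 × 9.5142% + 0.5459 × 5.8722% = 7.5261%.

7.53%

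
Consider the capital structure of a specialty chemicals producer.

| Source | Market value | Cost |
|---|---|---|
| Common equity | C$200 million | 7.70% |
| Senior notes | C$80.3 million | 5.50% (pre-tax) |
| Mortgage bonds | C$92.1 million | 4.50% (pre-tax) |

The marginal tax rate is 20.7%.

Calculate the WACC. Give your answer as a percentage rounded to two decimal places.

5.96%

Total capital V = 200 + 80.3 + 92.1 = 372.4.
Equity: weight = 200/372.4 = 0.5371; cost = 7.7%.
Senior notes: weight = 80.3/372.4 = 0.2156; after-tax cost = 5.5% × (1 − 20.7%) = 4.3615%.
Mortgage bonds: weight = 92.1/372.4 = 0.2473; after-tax cost = 4.5% × (1 − 20.7%) = 3.5685%.
WACC = 0.5371 × 7.7000% + 0.2156 × 4.3615% + 0.2473 × 3.5685% = 5.9583%.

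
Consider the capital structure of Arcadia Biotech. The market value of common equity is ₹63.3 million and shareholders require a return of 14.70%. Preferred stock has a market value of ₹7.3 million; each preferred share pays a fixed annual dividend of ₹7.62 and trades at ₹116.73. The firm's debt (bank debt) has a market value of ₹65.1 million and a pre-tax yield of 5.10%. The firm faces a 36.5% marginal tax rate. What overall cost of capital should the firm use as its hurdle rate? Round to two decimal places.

8.76%

Cost of preferred: Rp = 7.62 / 116.73 = 6.5279%.
Total capital V = 63.3 + 7.3 + 65.1 = 135.7.
Equity: weight = 63.3/135.7 = 0.4665; cost = 14.7%.
Preferred: weight = 7.3/135.7 = 0.0538; cost = 6.5279%.
Bank debt: weight = 65.1/135.7 = 0.4797; after-tax cost = 5.1% × (1 − 36.5%) = 3.2385%.
WACC = 0.4665 × 14.7000% + 0.0538 × 6.5279% + 0.4797 × 3.2385% = 8.7619%.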